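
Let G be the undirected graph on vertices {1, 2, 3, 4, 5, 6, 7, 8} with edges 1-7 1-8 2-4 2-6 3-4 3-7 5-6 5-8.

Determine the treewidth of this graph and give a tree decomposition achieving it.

Treewidth 2.
Bags: B1 = {5, 6, 8}  B2 = {2, 6, 8}  B3 = {2, 4, 8}  B4 = {3, 4, 8}  B5 = {3, 7, 8}  B6 = {1, 7, 8}
Tree: B1–B2, B2–B3, B3–B4, B4–B5, B5–B6

The largest bag has 3 vertices, giving width 2; this decomposition certifies tw(G) ≤ 2. Since 8–5–6–2–4–3–7–1–8 is a cycle in G, G is not acyclic. Forests are exactly the graphs of treewidth ≤ 1, so tw(G) ≥ 2. Hence tw(G) = 2 exactly.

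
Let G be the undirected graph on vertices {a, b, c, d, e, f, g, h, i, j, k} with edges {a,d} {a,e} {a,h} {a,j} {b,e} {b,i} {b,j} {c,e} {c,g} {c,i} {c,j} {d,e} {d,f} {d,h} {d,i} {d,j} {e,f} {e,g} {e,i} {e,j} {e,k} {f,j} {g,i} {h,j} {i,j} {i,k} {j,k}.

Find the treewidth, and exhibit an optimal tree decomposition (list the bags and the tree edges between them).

Treewidth 3.
One optimal decomposition is:
Bags: B1 = {c, e, i, j}  B2 = {e, i, j, k}  B3 = {b, e, i, j}  B4 = {d, e, i, j}  B5 = {a, d, e, j}  B6 = {c, e, g, i}  B7 = {d, e, f, j}  B8 = {a, d, h, j}
Tree: B1–B2, B2–B3, B1–B4, B4–B5, B1–B6, B5–B7, B5–B8

Every bag has size at most 4, so the width is 4 − 1 = 3 and tw(G) ≤ 3. Conversely, {c, e, g, i} is a clique of size 4, and the vertices of any clique must share a bag in every tree decomposition; so some bag has ≥ 4 vertices and tw(G) ≥ 3. Hence tw(G) = 3 exactly.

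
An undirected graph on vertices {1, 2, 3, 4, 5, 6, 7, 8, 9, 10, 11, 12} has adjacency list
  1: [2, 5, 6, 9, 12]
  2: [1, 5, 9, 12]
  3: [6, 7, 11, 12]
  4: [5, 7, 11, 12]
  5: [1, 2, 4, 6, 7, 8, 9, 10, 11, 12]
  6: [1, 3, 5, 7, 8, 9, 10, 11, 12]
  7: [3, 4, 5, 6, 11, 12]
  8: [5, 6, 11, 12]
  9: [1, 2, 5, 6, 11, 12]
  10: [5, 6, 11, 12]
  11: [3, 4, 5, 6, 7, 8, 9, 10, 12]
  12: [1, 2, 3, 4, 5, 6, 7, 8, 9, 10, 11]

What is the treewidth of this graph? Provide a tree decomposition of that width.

Each bag holds 5 vertices, so the decomposition has width 4, which upper-bounds the treewidth. On the other hand G contains the 5-clique {3, 6, 7, 11, 12}. A clique must lie in a single bag of any decomposition, so no decomposition can have width below 4. The upper and lower bounds meet at 4, so that is the treewidth.

Treewidth 4.
One such decomposition:
Bags: B1 = {1, 2, 5, 9, 12}  B2 = {1, 5, 6, 9, 12}  B3 = {5, 6, 9, 11, 12}  B4 = {5, 6, 7, 11, 12}  B5 = {5, 6, 10, 11, 12}  B6 = {4, 5, 7, 11, 12}  B7 = {3, 6, 7, 11, 12}  B8 = {5, 6, 8, 11, 12}
Tree: B1–B2, B2–B3, B3–B4, B4–B5, B4–B6, B4–B7, B5–B8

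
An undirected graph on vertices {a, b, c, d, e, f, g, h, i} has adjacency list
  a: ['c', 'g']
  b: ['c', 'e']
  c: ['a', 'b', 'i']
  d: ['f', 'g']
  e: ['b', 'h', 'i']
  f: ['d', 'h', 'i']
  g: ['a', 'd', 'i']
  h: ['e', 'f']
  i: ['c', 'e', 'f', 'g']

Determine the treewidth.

A width-3 tree decomposition is:
Bags: B1 = {a, c, d, g}  B2 = {c, d, g, i}  B3 = {c, d, f, i}  B4 = {b, c, f, i}  B5 = {b, e, f, i}  B6 = {b, e, f, h}
Tree: B1–B2, B2–B3, B3–B4, B4–B5, B5–B6
Each bag holds 4 vertices, so the decomposition has width 3, which upper-bounds the treewidth. For the lower bound: the 4 vertex sets {a,d,g}, {c}, {i}, {b,e,f,h} are disjoint, each induces a connected subgraph, and every pair is joined by at least one edge of G. Contracting each set to a single vertex therefore yields K_{4} as a minor, and since treewidth is minor-monotone, tw(G) ≥ tw(K_{4}) = 3. The upper and lower bounds meet at 3, so that is the treewidth.

3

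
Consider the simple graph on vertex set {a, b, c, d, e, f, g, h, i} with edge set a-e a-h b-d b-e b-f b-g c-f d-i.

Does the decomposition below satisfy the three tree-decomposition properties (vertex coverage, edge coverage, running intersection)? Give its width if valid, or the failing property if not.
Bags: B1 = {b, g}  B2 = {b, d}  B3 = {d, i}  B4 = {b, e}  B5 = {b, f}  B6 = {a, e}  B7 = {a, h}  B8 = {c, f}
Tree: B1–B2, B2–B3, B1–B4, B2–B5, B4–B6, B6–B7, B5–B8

Vertex coverage: the bags together contain {a, b, c, d, e, f, g, h, i}, the full vertex set. Edge coverage: each edge of G has both endpoints in at least one bag. Running intersection: for every vertex, the bags containing it form a connected subtree. All three properties hold, so this is a valid tree decomposition of width max|bag| − 1 = 1, and hence tw(G) ≤ 1.

Yes; width 1.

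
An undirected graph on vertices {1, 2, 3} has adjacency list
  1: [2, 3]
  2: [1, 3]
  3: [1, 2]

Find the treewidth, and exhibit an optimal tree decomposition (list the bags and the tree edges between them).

Treewidth 2.
Bags: B1 = {1, 2, 3}
Tree: (single bag)

With just one bag of size 3, the width is 3 − 1 = 2, so tw(G) ≤ 2. On the other hand G contains the 3-clique {1, 2, 3}. A clique must lie in a single bag of any decomposition, so no decomposition can have width below 2. Combining the bounds, tw(G) = 2.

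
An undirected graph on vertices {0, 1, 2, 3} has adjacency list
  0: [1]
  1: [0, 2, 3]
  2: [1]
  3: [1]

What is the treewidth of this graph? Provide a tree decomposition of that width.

The largest bag has 2 vertices, giving width 1; this decomposition certifies tw(G) ≤ 1. Any graph with an edge has treewidth ≥ 1, and G has the edge 3–1. Combining the bounds, tw(G) = 1.

Treewidth 1.
One optimal decomposition is:
Bags: B1 = {1, 3}  B2 = {1, 2}  B3 = {0, 1}
Tree: B1–B2, B2–B3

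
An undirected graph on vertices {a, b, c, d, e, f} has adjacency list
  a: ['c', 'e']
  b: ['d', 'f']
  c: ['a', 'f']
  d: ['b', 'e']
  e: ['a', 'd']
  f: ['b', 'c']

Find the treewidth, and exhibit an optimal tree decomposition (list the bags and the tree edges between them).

The largest bag has 3 vertices, giving width 2; this decomposition certifies tw(G) ≤ 2. Since c–a–e–d–b–f–c is a cycle in G, G is not acyclic. Forests are exactly the graphs of treewidth ≤ 1, so tw(G) ≥ 2. The upper and lower bounds meet at 2, so that is the treewidth.

Treewidth 2.
One such decomposition:
Bags: B1 = {a, c, e}  B2 = {c, d, e}  B3 = {b, c, d}  B4 = {b, c, f}
Tree: B1–B2, B2–B3, B3–B4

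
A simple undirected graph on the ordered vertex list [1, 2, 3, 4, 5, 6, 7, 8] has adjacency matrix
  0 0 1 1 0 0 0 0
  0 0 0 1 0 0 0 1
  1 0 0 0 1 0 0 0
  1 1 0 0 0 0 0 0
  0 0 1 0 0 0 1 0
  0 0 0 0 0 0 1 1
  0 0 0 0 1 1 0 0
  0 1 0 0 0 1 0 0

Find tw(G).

2

A width-2 tree decomposition is:
Bags: B1 = {3, 5, 7}  B2 = {3, 6, 7}  B3 = {3, 6, 8}  B4 = {2, 3, 8}  B5 = {2, 3, 4}  B6 = {1, 3, 4}
Tree: B1–B2, B2–B3, B3–B4, B4–B5, B5–B6
The largest bag has 3 vertices, giving width 2; this decomposition certifies tw(G) ≤ 2. For the lower bound, G contains the cycle 3–5–7–6–8–2–4–1–3, so G is not a forest; only forests have treewidth ≤ 1, hence tw(G) ≥ 2. Therefore the treewidth is 2.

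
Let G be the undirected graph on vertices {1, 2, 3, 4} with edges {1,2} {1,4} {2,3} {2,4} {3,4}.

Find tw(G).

2

A width-2 tree decomposition is:
Bags: B1 = {1, 2, 4}  B2 = {2, 3, 4}
Tree: B1–B2
The largest bag has 3 vertices, giving width 2; this decomposition certifies tw(G) ≤ 2. On the other hand G contains the 3-clique {1, 2, 4}. A clique must lie in a single bag of any decomposition, so no decomposition can have width below 2. Therefore the treewidth is 2.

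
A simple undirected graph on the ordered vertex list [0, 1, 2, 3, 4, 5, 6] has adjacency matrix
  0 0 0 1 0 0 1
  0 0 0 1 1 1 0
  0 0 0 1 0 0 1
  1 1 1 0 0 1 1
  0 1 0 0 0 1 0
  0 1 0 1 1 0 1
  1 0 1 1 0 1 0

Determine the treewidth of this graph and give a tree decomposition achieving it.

The largest bag has 3 vertices, giving width 2; this decomposition certifies tw(G) ≤ 2. Conversely, {1, 3, 5} is a clique of size 3, and the vertices of any clique must share a bag in every tree decomposition; so some bag has ≥ 3 vertices and tw(G) ≥ 2. Hence tw(G) = 2 exactly.

Treewidth 2.
One such decomposition:
Bags: B1 = {3, 5, 6}  B2 = {2, 3, 6}  B3 = {1, 3, 5}  B4 = {0, 3, 6}  B5 = {1, 4, 5}
Tree: B1–B2, B1–B3, B2–B4, B3–B5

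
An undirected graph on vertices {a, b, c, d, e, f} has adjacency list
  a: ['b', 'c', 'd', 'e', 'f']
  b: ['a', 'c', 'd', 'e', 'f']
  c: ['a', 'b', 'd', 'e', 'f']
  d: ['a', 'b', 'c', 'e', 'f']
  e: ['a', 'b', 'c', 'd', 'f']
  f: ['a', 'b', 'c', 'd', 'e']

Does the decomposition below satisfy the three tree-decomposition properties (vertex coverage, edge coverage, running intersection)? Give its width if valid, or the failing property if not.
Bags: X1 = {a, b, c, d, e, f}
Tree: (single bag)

Every vertex of G appears in some bag (union = {a, b, c, d, e, f}); every edge is covered by a bag; and for each vertex v the set of bags containing v is connected in the bag tree. The decomposition is therefore valid. The largest bag has 6 vertices, so the width is 5.

Yes; width 5.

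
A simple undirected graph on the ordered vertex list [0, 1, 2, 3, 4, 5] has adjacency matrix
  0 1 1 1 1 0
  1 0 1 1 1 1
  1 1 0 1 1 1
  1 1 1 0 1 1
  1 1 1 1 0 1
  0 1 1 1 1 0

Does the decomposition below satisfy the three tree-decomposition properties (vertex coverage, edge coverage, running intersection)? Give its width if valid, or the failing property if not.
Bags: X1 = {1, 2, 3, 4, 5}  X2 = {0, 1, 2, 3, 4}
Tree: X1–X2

Yes; width 4.

Vertex coverage: the bags together contain {0, 1, 2, 3, 4, 5}, the full vertex set. Edge coverage: each edge of G has both endpoints in at least one bag. Running intersection: for every vertex, the bags containing it form a connected subtree. All three properties hold, so this is a valid tree decomposition of width max|bag| − 1 = 4, and hence tw(G) ≤ 4.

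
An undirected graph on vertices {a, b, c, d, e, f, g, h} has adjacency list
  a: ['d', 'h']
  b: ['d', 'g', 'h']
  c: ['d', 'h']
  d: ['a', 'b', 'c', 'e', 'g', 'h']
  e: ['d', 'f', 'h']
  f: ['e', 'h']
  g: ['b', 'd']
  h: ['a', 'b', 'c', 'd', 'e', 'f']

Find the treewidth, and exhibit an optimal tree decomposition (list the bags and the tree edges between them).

Each bag holds 3 vertices, so the decomposition has width 2, which upper-bounds the treewidth. For the lower bound, the 3 vertices {b, d, g} are pairwise adjacent, and any tree decomposition puts a clique entirely inside one bag — forcing width ≥ 2. Combining the bounds, tw(G) = 2.

Treewidth 2.
Bags: B1 = {b, d, h}  B2 = {d, e, h}  B3 = {e, f, h}  B4 = {a, d, h}  B5 = {c, d, h}  B6 = {b, d, g}
Tree: B1–B2, B2–B3, B1–B4, B4–B5, B1–B6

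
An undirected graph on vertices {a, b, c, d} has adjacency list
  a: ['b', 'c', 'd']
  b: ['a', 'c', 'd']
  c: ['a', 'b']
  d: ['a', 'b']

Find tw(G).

2

A width-2 tree decomposition is:
Bags: B1 = {a, b, c}  B2 = {a, b, d}
Tree: B1–B2
Each bag holds 3 vertices, so the decomposition has width 2, which upper-bounds the treewidth. Conversely, {a, b, d} is a clique of size 3, and the vertices of any clique must share a bag in every tree decomposition; so some bag has ≥ 3 vertices and tw(G) ≥ 2. The upper and lower bounds meet at 2, so that is the treewidth.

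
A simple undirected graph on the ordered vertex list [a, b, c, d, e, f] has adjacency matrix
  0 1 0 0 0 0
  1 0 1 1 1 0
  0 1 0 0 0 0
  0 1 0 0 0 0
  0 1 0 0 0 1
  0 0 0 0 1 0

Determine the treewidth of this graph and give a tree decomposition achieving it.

Each bag holds 2 vertices, so the decomposition has width 1, which upper-bounds the treewidth. Since G has at least one edge (e.g. b–d), it is not an edgeless graph, so tw(G) ≥ 1. Therefore the treewidth is 1.

Treewidth 1.
One such decomposition:
Bags: B1 = {b, d}  B2 = {b, e}  B3 = {b, c}  B4 = {a, b}  B5 = {e, f}
Tree: B1–B2, B2–B3, B3–B4, B2–B5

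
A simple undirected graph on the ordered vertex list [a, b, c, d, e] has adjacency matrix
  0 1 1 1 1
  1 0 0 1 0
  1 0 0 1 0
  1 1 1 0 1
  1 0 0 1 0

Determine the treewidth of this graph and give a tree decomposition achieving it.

Every bag has size at most 3, so the width is 3 − 1 = 2 and tw(G) ≤ 2. For the lower bound, the 3 vertices {a, d, e} are pairwise adjacent, and any tree decomposition puts a clique entirely inside one bag — forcing width ≥ 2. Therefore the treewidth is 2.

Treewidth 2.
Bags: B1 = {a, c, d}  B2 = {a, d, e}  B3 = {a, b, d}
Tree: B1–B2, B1–B3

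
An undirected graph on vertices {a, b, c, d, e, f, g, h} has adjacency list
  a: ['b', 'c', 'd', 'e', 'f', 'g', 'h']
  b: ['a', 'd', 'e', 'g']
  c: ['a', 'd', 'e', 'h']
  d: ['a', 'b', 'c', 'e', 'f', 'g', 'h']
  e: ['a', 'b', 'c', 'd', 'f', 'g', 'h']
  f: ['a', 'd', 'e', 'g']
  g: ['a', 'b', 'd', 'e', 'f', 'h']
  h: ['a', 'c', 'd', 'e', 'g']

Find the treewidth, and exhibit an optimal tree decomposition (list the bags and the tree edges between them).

Treewidth 4.
Bags: B1 = {a, d, e, g, h}  B2 = {a, d, e, f, g}  B3 = {a, b, d, e, g}  B4 = {a, c, d, e, h}
Tree: B1–B2, B1–B3, B1–B4

Every bag has size at most 5, so the width is 5 − 1 = 4 and tw(G) ≤ 4. Conversely, {a, d, e, g, h} is a clique of size 5, and the vertices of any clique must share a bag in every tree decomposition; so some bag has ≥ 5 vertices and tw(G) ≥ 4. The upper and lower bounds meet at 4, so that is the treewidth.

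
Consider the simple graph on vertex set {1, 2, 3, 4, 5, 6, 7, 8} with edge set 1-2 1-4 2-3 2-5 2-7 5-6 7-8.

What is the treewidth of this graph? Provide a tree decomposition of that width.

The largest bag has 2 vertices, giving width 1; this decomposition certifies tw(G) ≤ 1. G has an edge, so its treewidth is at least 1. Combining the bounds, tw(G) = 1.

Treewidth 1.
One optimal decomposition is:
Bags: B1 = {1, 2}  B2 = {1, 4}  B3 = {2, 3}  B4 = {2, 7}  B5 = {2, 5}  B6 = {5, 6}  B7 = {7, 8}
Tree: B1–B2, B1–B3, B1–B4, B4–B5, B5–B6, B4–B7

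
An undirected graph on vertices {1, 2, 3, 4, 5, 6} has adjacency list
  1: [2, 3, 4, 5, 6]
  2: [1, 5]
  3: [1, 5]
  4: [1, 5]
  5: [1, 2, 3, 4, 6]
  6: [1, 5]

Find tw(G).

2

A width-2 tree decomposition is:
Bags: B1 = {1, 3, 5}  B2 = {1, 2, 5}  B3 = {1, 5, 6}  B4 = {1, 4, 5}
Tree: B1–B2, B2–B3, B2–B4
Every bag has size at most 3, so the width is 3 − 1 = 2 and tw(G) ≤ 2. Conversely, {1, 2, 5} is a clique of size 3, and the vertices of any clique must share a bag in every tree decomposition; so some bag has ≥ 3 vertices and tw(G) ≥ 2. Therefore the treewidth is 2.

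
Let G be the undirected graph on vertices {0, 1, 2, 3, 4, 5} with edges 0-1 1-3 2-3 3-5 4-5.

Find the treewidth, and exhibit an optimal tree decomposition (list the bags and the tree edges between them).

The largest bag has 2 vertices, giving width 1; this decomposition certifies tw(G) ≤ 1. Any graph with an edge has treewidth ≥ 1, and G has the edge 3–5. Therefore the treewidth is 1.

Treewidth 1.
Bags: B1 = {3, 5}  B2 = {1, 3}  B3 = {2, 3}  B4 = {0, 1}  B5 = {4, 5}
Tree: B1–B2, B2–B3, B2–B4, B1–B5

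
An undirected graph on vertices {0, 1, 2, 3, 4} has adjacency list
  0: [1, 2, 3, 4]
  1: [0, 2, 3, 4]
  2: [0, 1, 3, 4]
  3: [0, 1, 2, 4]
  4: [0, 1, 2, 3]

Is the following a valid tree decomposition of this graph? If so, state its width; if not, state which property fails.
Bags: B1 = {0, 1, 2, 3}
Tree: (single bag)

A tree decomposition must satisfy three properties: every vertex lies in some bag; for every edge, both endpoints lie together in some bag; and for every vertex, the bags containing it form a connected subtree. Here vertex 4 appears in no bag, so the decomposition is invalid.

No — vertex 4 appears in no bag.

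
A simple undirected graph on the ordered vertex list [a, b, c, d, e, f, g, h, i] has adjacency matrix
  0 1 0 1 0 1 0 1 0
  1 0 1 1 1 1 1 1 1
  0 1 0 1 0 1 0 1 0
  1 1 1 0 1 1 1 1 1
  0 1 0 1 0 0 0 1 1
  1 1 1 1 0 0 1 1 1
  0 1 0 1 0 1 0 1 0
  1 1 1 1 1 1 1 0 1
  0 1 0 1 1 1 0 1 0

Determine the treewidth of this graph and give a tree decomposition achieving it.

Treewidth 4.
One such decomposition:
Bags: B1 = {b, d, e, h, i}  B2 = {b, d, f, h, i}  B3 = {a, b, d, f, h}  B4 = {b, d, f, g, h}  B5 = {b, c, d, f, h}
Tree: B1–B2, B2–B3, B3–B4, B3–B5

The largest bag has 5 vertices, giving width 4; this decomposition certifies tw(G) ≤ 4. For the lower bound, the 5 vertices {b, d, e, h, i} are pairwise adjacent, and any tree decomposition puts a clique entirely inside one bag — forcing width ≥ 4. The upper and lower bounds meet at 4, so that is the treewidth.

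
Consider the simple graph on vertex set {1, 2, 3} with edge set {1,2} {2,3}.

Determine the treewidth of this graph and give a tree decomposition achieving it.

Treewidth 1.
One optimal decomposition is:
Bags: B1 = {1, 2}  B2 = {2, 3}
Tree: B1–B2

Each bag holds 2 vertices, so the decomposition has width 1, which upper-bounds the treewidth. Any graph with an edge has treewidth ≥ 1, and G has the edge 1–2. Therefore the treewidth is 1.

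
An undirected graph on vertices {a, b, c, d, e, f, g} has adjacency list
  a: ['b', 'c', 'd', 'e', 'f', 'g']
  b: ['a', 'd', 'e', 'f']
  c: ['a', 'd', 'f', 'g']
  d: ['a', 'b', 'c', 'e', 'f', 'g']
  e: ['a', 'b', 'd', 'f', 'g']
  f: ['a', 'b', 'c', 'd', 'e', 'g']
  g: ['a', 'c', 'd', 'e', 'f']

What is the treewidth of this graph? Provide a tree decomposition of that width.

Every bag has size at most 5, so the width is 5 − 1 = 4 and tw(G) ≤ 4. For the lower bound, the 5 vertices {a, d, e, f, g} are pairwise adjacent, and any tree decomposition puts a clique entirely inside one bag — forcing width ≥ 4. Therefore the treewidth is 4.

Treewidth 4.
One such decomposition:
Bags: B1 = {a, c, d, f, g}  B2 = {a, d, e, f, g}  B3 = {a, b, d, e, f}
Tree: B1–B2, B2–B3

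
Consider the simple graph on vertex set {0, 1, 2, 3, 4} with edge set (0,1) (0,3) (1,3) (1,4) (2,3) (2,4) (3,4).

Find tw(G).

2

A width-2 tree decomposition is:
Bags: B1 = {1, 3, 4}  B2 = {2, 3, 4}  B3 = {0, 1, 3}
Tree: B1–B2, B1–B3
The largest bag has 3 vertices, giving width 2; this decomposition certifies tw(G) ≤ 2. Conversely, {0, 1, 3} is a clique of size 3, and the vertices of any clique must share a bag in every tree decomposition; so some bag has ≥ 3 vertices and tw(G) ≥ 2. Therefore the treewidth is 2.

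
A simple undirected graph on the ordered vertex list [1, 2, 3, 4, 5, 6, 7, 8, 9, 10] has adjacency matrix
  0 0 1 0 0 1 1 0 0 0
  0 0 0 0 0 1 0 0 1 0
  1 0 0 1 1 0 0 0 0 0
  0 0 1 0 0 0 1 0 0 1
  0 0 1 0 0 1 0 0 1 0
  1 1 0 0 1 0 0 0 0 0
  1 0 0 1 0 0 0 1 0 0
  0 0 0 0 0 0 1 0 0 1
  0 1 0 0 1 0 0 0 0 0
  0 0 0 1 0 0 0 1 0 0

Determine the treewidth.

A width-2 tree decomposition is:
Bags: B1 = {7, 8, 10}  B2 = {4, 7, 10}  B3 = {1, 4, 7}  B4 = {1, 3, 4}  B5 = {1, 3, 6}  B6 = {3, 5, 6}  B7 = {2, 5, 6}  B8 = {2, 5, 9}
Tree: B1–B2, B2–B3, B3–B4, B4–B5, B5–B6, B6–B7, B7–B8
The largest bag has 3 vertices, giving width 2; this decomposition certifies tw(G) ≤ 2. For the lower bound, G contains the cycle 8–10–4–7–8, so G is not a forest; only forests have treewidth ≤ 1, hence tw(G) ≥ 2. The upper and lower bounds meet at 2, so that is the treewidth.

2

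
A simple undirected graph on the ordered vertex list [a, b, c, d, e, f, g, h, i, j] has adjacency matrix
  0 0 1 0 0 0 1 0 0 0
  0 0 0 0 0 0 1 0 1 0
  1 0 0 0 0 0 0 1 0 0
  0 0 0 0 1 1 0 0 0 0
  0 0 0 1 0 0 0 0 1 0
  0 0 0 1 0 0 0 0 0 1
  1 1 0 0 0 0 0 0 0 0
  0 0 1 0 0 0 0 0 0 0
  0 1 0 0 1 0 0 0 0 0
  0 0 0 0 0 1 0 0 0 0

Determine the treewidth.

1

A width-1 tree decomposition is:
Bags: B1 = {c, h}  B2 = {a, c}  B3 = {a, g}  B4 = {b, g}  B5 = {b, i}  B6 = {e, i}  B7 = {d, e}  B8 = {d, f}  B9 = {f, j}
Tree: B1–B2, B2–B3, B3–B4, B4–B5, B5–B6, B6–B7, B7–B8, B8–B9
The largest bag has 2 vertices, giving width 1; this decomposition certifies tw(G) ≤ 1. G has an edge, so its treewidth is at least 1. Therefore the treewidth is 1.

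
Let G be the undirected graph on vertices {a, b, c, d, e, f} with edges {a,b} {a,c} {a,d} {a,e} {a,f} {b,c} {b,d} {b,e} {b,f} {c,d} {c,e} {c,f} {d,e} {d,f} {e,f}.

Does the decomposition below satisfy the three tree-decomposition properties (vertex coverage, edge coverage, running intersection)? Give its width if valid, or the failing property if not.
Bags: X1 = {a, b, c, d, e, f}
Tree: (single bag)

Yes; width 5.

Every vertex of G appears in some bag (union = {a, b, c, d, e, f}); every edge is covered by a bag; and for each vertex v the set of bags containing v is connected in the bag tree. The decomposition is therefore valid. The largest bag has 6 vertices, so the width is 5.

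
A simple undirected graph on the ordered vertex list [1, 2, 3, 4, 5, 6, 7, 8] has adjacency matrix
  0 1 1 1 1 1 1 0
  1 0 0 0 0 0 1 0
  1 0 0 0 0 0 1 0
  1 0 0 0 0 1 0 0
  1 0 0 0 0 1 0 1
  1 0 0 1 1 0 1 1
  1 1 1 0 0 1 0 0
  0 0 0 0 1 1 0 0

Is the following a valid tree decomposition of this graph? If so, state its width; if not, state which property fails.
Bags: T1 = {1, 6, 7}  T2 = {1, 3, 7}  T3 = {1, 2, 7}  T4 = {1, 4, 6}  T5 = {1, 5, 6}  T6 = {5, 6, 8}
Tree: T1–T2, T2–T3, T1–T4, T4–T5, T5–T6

Every vertex of G appears in some bag (union = {1, 2, 3, 4, 5, 6, 7, 8}); every edge is covered by a bag; and for each vertex v the set of bags containing v is connected in the bag tree. The decomposition is therefore valid. The largest bag has 3 vertices, so the width is 2.

Yes; width 2.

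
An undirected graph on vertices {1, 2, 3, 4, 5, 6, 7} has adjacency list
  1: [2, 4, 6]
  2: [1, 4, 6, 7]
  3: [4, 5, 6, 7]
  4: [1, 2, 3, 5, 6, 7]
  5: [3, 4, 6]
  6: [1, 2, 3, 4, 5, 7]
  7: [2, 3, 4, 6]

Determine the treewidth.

A width-3 tree decomposition is:
Bags: B1 = {3, 4, 5, 6}  B2 = {3, 4, 6, 7}  B3 = {2, 4, 6, 7}  B4 = {1, 2, 4, 6}
Tree: B1–B2, B2–B3, B3–B4
Each bag holds 4 vertices, so the decomposition has width 3, which upper-bounds the treewidth. On the other hand G contains the 4-clique {1, 2, 4, 6}. A clique must lie in a single bag of any decomposition, so no decomposition can have width below 3. The upper and lower bounds meet at 3, so that is the treewidth.

3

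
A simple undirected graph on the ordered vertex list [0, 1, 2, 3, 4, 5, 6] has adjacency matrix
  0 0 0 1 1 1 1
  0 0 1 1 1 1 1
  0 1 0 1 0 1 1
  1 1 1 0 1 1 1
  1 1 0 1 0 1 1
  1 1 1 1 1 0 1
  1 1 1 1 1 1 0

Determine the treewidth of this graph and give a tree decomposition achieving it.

Treewidth 4.
Bags: B1 = {1, 2, 3, 5, 6}  B2 = {1, 3, 4, 5, 6}  B3 = {0, 3, 4, 5, 6}
Tree: B1–B2, B2–B3

Every bag has size at most 5, so the width is 5 − 1 = 4 and tw(G) ≤ 4. For the lower bound, the 5 vertices {0, 3, 4, 5, 6} are pairwise adjacent, and any tree decomposition puts a clique entirely inside one bag — forcing width ≥ 4. The upper and lower bounds meet at 4, so that is the treewidth.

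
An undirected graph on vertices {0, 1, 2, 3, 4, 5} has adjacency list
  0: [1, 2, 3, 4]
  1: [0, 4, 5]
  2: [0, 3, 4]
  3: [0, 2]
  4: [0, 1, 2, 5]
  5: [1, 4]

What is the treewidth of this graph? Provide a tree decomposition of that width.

Each bag holds 3 vertices, so the decomposition has width 2, which upper-bounds the treewidth. For the lower bound, the 3 vertices {0, 1, 4} are pairwise adjacent, and any tree decomposition puts a clique entirely inside one bag — forcing width ≥ 2. Hence tw(G) = 2 exactly.

Treewidth 2.
One optimal decomposition is:
Bags: B1 = {0, 2, 4}  B2 = {0, 1, 4}  B3 = {0, 2, 3}  B4 = {1, 4, 5}
Tree: B1–B2, B1–B3, B2–B4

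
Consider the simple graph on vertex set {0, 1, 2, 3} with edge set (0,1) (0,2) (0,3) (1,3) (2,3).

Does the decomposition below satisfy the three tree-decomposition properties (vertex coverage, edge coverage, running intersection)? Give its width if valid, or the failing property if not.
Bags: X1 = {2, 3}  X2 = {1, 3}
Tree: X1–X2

No — vertex 0 appears in no bag.

A tree decomposition must satisfy three properties: every vertex lies in some bag; for every edge, both endpoints lie together in some bag; and for every vertex, the bags containing it form a connected subtree. Here vertex 0 appears in no bag, so the decomposition is invalid.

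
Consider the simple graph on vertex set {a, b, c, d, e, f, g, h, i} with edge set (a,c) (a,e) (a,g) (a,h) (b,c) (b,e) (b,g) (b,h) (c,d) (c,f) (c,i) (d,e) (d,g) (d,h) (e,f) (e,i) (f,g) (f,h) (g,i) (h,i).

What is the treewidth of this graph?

4

A width-4 tree decomposition is:
Bags: B1 = {c, e, f, g, h}  B2 = {b, c, e, g, h}  B3 = {a, c, e, g, h}  B4 = {c, d, e, g, h}  B5 = {c, e, g, h, i}
Tree: B1–B2, B2–B3, B3–B4, B4–B5
Each bag holds 5 vertices, so the decomposition has width 4, which upper-bounds the treewidth. For the lower bound: the 5 vertex sets {e,f}, {b,c}, {a,g}, {h}, {d} are disjoint, each induces a connected subgraph, and every pair is joined by at least one edge of G. Contracting each set to a single vertex therefore yields K_{5} as a minor, and since treewidth is minor-monotone, tw(G) ≥ tw(K_{5}) = 4. Hence tw(G) = 4 exactly.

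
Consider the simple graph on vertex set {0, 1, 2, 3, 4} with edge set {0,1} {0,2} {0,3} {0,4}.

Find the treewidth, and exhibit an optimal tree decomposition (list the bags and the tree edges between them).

Treewidth 1.
Bags: B1 = {0, 3}  B2 = {0, 2}  B3 = {0, 1}  B4 = {0, 4}
Tree: B1–B2, B1–B3, B1–B4

Each bag holds 2 vertices, so the decomposition has width 1, which upper-bounds the treewidth. G has an edge, so its treewidth is at least 1. The upper and lower bounds meet at 1, so that is the treewidth.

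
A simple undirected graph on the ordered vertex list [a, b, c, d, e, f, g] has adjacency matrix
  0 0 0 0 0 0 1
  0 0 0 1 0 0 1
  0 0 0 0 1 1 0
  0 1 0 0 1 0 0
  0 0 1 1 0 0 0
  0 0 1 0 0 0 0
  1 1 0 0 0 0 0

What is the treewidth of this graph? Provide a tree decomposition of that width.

Treewidth 1.
One such decomposition:
Bags: B1 = {a, g}  B2 = {b, g}  B3 = {b, d}  B4 = {d, e}  B5 = {c, e}  B6 = {c, f}
Tree: B1–B2, B2–B3, B3–B4, B4–B5, B5–B6

The largest bag has 2 vertices, giving width 1; this decomposition certifies tw(G) ≤ 1. Any graph with an edge has treewidth ≥ 1, and G has the edge a–g. The upper and lower bounds meet at 1, so that is the treewidth.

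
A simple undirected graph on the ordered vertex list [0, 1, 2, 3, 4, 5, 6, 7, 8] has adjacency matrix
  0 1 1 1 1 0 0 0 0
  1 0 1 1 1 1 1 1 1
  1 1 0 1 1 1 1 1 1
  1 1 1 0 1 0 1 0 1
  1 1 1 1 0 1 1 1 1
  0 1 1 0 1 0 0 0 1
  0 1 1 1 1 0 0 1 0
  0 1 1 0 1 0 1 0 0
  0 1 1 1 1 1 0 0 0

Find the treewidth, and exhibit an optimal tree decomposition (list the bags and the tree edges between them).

Each bag holds 5 vertices, so the decomposition has width 4, which upper-bounds the treewidth. Conversely, {0, 1, 2, 3, 4} is a clique of size 5, and the vertices of any clique must share a bag in every tree decomposition; so some bag has ≥ 5 vertices and tw(G) ≥ 4. Therefore the treewidth is 4.

Treewidth 4.
One such decomposition:
Bags: B1 = {1, 2, 4, 5, 8}  B2 = {1, 2, 3, 4, 8}  B3 = {1, 2, 3, 4, 6}  B4 = {1, 2, 4, 6, 7}  B5 = {0, 1, 2, 3, 4}
Tree: B1–B2, B2–B3, B3–B4, B3–B5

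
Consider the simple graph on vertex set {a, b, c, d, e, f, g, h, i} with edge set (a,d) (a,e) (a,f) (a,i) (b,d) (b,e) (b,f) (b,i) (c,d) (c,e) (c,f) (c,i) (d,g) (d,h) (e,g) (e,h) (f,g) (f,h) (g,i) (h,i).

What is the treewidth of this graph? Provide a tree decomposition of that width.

Each bag holds 5 vertices, so the decomposition has width 4, which upper-bounds the treewidth. For the lower bound: the 5 vertex sets {h,i}, {b,f}, {a,d}, {e}, {c} are disjoint, each induces a connected subgraph, and every pair is joined by at least one edge of G. Contracting each set to a single vertex therefore yields K_{5} as a minor, and since treewidth is minor-monotone, tw(G) ≥ tw(K_{5}) = 4. Therefore the treewidth is 4.

Treewidth 4.
One such decomposition:
Bags: B1 = {d, e, f, h, i}  B2 = {b, d, e, f, i}  B3 = {a, d, e, f, i}  B4 = {c, d, e, f, i}  B5 = {d, e, f, g, i}
Tree: B1–B2, B2–B3, B3–B4, B4–B5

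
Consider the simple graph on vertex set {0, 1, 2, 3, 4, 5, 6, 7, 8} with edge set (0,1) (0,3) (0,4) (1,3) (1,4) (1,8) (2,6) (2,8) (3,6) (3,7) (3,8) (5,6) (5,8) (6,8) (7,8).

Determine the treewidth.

A width-2 tree decomposition is:
Bags: B1 = {3, 7, 8}  B2 = {1, 3, 8}  B3 = {0, 1, 3}  B4 = {3, 6, 8}  B5 = {5, 6, 8}  B6 = {2, 6, 8}  B7 = {0, 1, 4}
Tree: B1–B2, B2–B3, B2–B4, B4–B5, B5–B6, B3–B7
Every bag has size at most 3, so the width is 3 − 1 = 2 and tw(G) ≤ 2. For the lower bound, the 3 vertices {0, 1, 3} are pairwise adjacent, and any tree decomposition puts a clique entirely inside one bag — forcing width ≥ 2. Hence tw(G) = 2 exactly.

2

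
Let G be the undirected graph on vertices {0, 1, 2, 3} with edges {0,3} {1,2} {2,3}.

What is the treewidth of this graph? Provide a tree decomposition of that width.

Treewidth 1.
Bags: B1 = {0, 3}  B2 = {2, 3}  B3 = {1, 2}
Tree: B1–B2, B2–B3

The largest bag has 2 vertices, giving width 1; this decomposition certifies tw(G) ≤ 1. Since G has at least one edge (e.g. 0–3), it is not an edgeless graph, so tw(G) ≥ 1. Hence tw(G) = 1 exactly.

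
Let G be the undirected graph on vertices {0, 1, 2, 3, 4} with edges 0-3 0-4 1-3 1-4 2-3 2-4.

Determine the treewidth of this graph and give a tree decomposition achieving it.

The largest bag has 3 vertices, giving width 2; this decomposition certifies tw(G) ≤ 2. The edges 2–3–0–4–2 form a cycle, so G is not a tree and its treewidth is at least 2. Hence tw(G) = 2 exactly.

Treewidth 2.
One such decomposition:
Bags: B1 = {2, 3, 4}  B2 = {0, 3, 4}  B3 = {1, 3, 4}
Tree: B1–B2, B2–B3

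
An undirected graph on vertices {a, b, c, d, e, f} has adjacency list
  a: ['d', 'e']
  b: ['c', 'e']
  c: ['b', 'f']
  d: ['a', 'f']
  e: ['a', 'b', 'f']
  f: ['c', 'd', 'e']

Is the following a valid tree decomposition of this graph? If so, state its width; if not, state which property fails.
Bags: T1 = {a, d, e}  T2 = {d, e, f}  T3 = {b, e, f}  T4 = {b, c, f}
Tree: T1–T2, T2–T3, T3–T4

Yes; width 2.

Vertex coverage: the bags together contain {a, b, c, d, e, f}, the full vertex set. Edge coverage: each edge of G has both endpoints in at least one bag. Running intersection: for every vertex, the bags containing it form a connected subtree. All three properties hold, so this is a valid tree decomposition of width max|bag| − 1 = 2, and hence tw(G) ≤ 2.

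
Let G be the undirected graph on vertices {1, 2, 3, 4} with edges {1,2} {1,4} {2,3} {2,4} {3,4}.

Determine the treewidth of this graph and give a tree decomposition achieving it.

Treewidth 2.
One optimal decomposition is:
Bags: B1 = {2, 3, 4}  B2 = {1, 2, 4}
Tree: B1–B2

Each bag holds 3 vertices, so the decomposition has width 2, which upper-bounds the treewidth. Conversely, {1, 2, 4} is a clique of size 3, and the vertices of any clique must share a bag in every tree decomposition; so some bag has ≥ 3 vertices and tw(G) ≥ 2. The upper and lower bounds meet at 2, so that is the treewidth.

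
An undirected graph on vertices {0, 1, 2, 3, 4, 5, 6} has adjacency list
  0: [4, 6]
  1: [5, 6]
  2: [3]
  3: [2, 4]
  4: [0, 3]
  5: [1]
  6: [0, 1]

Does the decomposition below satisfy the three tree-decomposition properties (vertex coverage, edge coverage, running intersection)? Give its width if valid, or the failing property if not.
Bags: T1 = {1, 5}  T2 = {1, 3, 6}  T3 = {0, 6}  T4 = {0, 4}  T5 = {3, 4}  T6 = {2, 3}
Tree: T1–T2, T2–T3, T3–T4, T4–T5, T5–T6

No — bags containing vertex 3 are not connected in the tree.

A tree decomposition must satisfy three properties: every vertex lies in some bag; for every edge, both endpoints lie together in some bag; and for every vertex, the bags containing it form a connected subtree. Here bags containing vertex 3 are not connected in the tree, so the decomposition is invalid.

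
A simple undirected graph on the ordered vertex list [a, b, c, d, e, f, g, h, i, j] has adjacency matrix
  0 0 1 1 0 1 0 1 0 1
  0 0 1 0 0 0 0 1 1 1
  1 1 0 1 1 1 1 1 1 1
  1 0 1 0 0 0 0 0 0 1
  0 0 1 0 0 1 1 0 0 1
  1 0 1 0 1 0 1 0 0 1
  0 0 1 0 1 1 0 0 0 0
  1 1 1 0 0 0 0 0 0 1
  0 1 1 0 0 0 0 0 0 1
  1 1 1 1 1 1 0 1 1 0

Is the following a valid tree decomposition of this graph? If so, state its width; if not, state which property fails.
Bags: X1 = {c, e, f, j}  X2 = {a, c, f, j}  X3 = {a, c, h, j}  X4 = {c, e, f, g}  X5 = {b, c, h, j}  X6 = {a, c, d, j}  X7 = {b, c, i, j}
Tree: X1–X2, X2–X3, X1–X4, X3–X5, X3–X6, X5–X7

Yes; width 3.

Vertex coverage: the bags together contain {a, b, c, d, e, f, g, h, i, j}, the full vertex set. Edge coverage: each edge of G has both endpoints in at least one bag. Running intersection: for every vertex, the bags containing it form a connected subtree. All three properties hold, so this is a valid tree decomposition of width max|bag| − 1 = 3, and hence tw(G) ≤ 3.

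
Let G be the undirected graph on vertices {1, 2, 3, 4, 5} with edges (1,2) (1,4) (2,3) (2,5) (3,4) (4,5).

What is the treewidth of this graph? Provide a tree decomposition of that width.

Treewidth 2.
One such decomposition:
Bags: B1 = {2, 3, 4}  B2 = {2, 4, 5}  B3 = {1, 2, 4}
Tree: B1–B2, B2–B3

Each bag holds 3 vertices, so the decomposition has width 2, which upper-bounds the treewidth. The edges 3–4–5–2–3 form a cycle, so G is not a tree and its treewidth is at least 2. Hence tw(G) = 2 exactly.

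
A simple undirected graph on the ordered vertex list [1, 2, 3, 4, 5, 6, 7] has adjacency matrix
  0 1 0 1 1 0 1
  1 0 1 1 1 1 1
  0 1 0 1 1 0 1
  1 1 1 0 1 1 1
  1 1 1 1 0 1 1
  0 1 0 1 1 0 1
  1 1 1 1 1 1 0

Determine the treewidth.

A width-4 tree decomposition is:
Bags: B1 = {2, 4, 5, 6, 7}  B2 = {1, 2, 4, 5, 7}  B3 = {2, 3, 4, 5, 7}
Tree: B1–B2, B2–B3
Every bag has size at most 5, so the width is 5 − 1 = 4 and tw(G) ≤ 4. On the other hand G contains the 5-clique {1, 2, 4, 5, 7}. A clique must lie in a single bag of any decomposition, so no decomposition can have width below 4. Therefore the treewidth is 4.

4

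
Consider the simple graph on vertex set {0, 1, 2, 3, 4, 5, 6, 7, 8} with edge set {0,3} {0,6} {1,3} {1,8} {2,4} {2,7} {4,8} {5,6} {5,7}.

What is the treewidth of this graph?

2

A width-2 tree decomposition is:
Bags: B1 = {0, 5, 6}  B2 = {0, 5, 7}  B3 = {0, 2, 7}  B4 = {0, 2, 4}  B5 = {0, 4, 8}  B6 = {0, 1, 8}  B7 = {0, 1, 3}
Tree: B1–B2, B2–B3, B3–B4, B4–B5, B5–B6, B6–B7
Each bag holds 3 vertices, so the decomposition has width 2, which upper-bounds the treewidth. The edges 0–6–5–7–2–4–8–1–3–0 form a cycle, so G is not a tree and its treewidth is at least 2. Therefore the treewidth is 2.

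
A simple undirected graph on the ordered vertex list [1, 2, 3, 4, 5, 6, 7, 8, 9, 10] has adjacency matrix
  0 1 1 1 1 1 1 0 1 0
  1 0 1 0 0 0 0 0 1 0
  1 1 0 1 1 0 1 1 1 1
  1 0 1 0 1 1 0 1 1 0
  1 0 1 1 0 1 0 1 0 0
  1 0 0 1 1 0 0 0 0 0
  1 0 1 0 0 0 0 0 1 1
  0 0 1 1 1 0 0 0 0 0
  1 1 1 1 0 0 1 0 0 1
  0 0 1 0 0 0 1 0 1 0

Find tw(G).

3

A width-3 tree decomposition is:
Bags: B1 = {1, 3, 4, 5}  B2 = {1, 3, 4, 9}  B3 = {3, 4, 5, 8}  B4 = {1, 3, 7, 9}  B5 = {3, 7, 9, 10}  B6 = {1, 2, 3, 9}  B7 = {1, 4, 5, 6}
Tree: B1–B2, B1–B3, B2–B4, B4–B5, B4–B6, B1–B7
The largest bag has 4 vertices, giving width 3; this decomposition certifies tw(G) ≤ 3. Conversely, {3, 4, 5, 8} is a clique of size 4, and the vertices of any clique must share a bag in every tree decomposition; so some bag has ≥ 4 vertices and tw(G) ≥ 3. The upper and lower bounds meet at 3, so that is the treewidth.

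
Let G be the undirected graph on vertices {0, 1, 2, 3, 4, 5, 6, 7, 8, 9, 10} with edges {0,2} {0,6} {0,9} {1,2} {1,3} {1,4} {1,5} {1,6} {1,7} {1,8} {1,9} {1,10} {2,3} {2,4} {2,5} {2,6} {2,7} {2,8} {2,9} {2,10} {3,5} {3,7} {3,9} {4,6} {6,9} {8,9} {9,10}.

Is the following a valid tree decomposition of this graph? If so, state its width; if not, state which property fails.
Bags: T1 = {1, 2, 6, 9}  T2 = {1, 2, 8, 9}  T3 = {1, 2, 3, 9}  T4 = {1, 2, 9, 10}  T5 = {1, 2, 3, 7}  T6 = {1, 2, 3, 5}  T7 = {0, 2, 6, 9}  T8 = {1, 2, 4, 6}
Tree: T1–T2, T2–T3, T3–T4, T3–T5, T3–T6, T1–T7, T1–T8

Checking the three conditions: (i) the bags cover all of {0, 1, 2, 3, 4, 5, 6, 7, 8, 9, 10}; (ii) for each edge, some bag contains both endpoints; (iii) the bags containing any fixed vertex form a subtree. All hold, so the decomposition is valid with width 4 − 1 = 3.

Yes; width 3.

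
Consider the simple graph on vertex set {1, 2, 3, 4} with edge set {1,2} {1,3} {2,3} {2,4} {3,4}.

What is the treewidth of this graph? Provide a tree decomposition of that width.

Treewidth 2.
One such decomposition:
Bags: B1 = {2, 3, 4}  B2 = {1, 2, 3}
Tree: B1–B2

Every bag has size at most 3, so the width is 3 − 1 = 2 and tw(G) ≤ 2. Conversely, {1, 2, 3} is a clique of size 3, and the vertices of any clique must share a bag in every tree decomposition; so some bag has ≥ 3 vertices and tw(G) ≥ 2. Combining the bounds, tw(G) = 2.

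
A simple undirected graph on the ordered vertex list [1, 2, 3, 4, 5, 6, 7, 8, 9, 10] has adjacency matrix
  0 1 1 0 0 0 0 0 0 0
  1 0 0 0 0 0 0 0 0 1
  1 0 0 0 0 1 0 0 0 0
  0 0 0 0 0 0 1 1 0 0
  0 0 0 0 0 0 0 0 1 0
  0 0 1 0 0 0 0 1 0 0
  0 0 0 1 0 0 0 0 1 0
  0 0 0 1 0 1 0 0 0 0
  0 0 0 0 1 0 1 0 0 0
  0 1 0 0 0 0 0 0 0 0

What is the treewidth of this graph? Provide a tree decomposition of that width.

Treewidth 1.
One optimal decomposition is:
Bags: B1 = {2, 10}  B2 = {1, 2}  B3 = {1, 3}  B4 = {3, 6}  B5 = {6, 8}  B6 = {4, 8}  B7 = {4, 7}  B8 = {7, 9}  B9 = {5, 9}
Tree: B1–B2, B2–B3, B3–B4, B4–B5, B5–B6, B6–B7, B7–B8, B8–B9

Each bag holds 2 vertices, so the decomposition has width 1, which upper-bounds the treewidth. Any graph with an edge has treewidth ≥ 1, and G has the edge 10–2. Hence tw(G) = 1 exactly.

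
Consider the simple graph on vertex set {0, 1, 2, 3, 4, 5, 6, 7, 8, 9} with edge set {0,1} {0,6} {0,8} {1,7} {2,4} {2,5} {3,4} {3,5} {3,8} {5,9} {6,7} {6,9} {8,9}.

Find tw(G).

A width-2 tree decomposition is:
Bags: B1 = {0, 1, 7}  B2 = {0, 6, 7}  B3 = {0, 6, 8}  B4 = {6, 8, 9}  B5 = {3, 8, 9}  B6 = {3, 5, 9}  B7 = {3, 4, 5}  B8 = {2, 4, 5}
Tree: B1–B2, B2–B3, B3–B4, B4–B5, B5–B6, B6–B7, B7–B8
Each bag holds 3 vertices, so the decomposition has width 2, which upper-bounds the treewidth. Since 1–7–6–0–1 is a cycle in G, G is not acyclic. Forests are exactly the graphs of treewidth ≤ 1, so tw(G) ≥ 2. Therefore the treewidth is 2.

2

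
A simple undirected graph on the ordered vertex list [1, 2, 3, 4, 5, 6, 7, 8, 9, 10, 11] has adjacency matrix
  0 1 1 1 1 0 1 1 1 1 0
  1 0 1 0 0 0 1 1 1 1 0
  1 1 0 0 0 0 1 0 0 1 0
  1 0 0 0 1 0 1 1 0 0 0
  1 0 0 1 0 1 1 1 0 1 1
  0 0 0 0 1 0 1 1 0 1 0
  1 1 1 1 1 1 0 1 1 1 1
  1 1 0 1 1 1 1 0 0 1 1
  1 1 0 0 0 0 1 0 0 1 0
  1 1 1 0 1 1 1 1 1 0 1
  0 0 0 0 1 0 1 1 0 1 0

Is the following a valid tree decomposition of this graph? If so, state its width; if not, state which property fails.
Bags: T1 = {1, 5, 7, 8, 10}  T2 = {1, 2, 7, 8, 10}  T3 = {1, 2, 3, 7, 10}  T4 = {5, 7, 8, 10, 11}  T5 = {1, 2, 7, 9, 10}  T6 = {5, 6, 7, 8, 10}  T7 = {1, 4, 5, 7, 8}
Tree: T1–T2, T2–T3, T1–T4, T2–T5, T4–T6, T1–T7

Checking the three conditions: (i) the bags cover all of {1, 2, 3, 4, 5, 6, 7, 8, 9, 10, 11}; (ii) for each edge, some bag contains both endpoints; (iii) the bags containing any fixed vertex form a subtree. All hold, so the decomposition is valid with width 5 − 1 = 4.

Yes; width 4.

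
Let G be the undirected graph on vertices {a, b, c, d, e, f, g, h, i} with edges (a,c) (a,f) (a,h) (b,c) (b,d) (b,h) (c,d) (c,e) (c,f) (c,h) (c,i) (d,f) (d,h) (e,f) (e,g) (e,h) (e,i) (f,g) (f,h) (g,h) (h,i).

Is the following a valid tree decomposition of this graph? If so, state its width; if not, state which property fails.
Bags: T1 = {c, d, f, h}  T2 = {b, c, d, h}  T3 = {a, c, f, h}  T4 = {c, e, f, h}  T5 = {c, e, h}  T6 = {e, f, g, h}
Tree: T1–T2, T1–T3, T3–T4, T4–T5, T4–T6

No — vertex i appears in no bag.

A tree decomposition must satisfy three properties: every vertex lies in some bag; for every edge, both endpoints lie together in some bag; and for every vertex, the bags containing it form a connected subtree. Here vertex i appears in no bag, so the decomposition is invalid.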